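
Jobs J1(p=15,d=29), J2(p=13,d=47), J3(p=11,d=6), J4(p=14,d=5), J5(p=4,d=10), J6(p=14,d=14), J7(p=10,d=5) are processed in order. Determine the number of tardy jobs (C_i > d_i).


Completion vs due date:
  J1: C=15, d=29 → on time
  J2: C=28, d=47 → on time
  J3: C=39, d=6 → TARDY
  J4: C=53, d=5 → TARDY
  J5: C=57, d=10 → TARDY
  J6: C=71, d=14 → TARDY
  J7: C=81, d=5 → TARDY
Tardy jobs: J3, J4, J5, J6, J7
Count = 5


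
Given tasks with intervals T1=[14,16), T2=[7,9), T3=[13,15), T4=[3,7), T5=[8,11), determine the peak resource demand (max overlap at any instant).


Check each time point for overlaps:
  t=8: 2 tasks active (T2, T5)
Max concurrent = 2


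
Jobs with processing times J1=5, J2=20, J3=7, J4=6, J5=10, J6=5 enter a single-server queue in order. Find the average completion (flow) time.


Completion times:
  J1: completes at 5
  J2: completes at 25
  J3: completes at 32
  J4: completes at 38
  J5: completes at 48
  J6: completes at 53
Sum = 201
Average = 201/6
= 33.50


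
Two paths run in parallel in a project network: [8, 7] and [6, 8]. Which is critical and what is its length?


Path A: 8 + 7 = 15
Path B: 6 + 8 = 14
Critical path = longest = max(15, 14)
= 15 (Path A)


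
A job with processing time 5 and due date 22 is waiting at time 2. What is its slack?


Slack = due - current_time - processing
= 22 - 2 - 5
= 15


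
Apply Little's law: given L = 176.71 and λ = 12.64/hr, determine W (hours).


Little's law: L = λW → W = L / λ
= 176.71 / 12.64
= 13.98 hours


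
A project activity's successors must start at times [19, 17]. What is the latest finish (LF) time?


LF = min of all successor start times
Successors start at: [19, 17]
LF = min(19, 17)
= 17


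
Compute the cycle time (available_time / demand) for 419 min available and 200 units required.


Cycle time = available time / demand
= 419 / 200
= 2.10 min/unit


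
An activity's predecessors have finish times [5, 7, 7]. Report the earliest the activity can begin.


ES = max of all predecessor completion times
Predecessors: [5, 7, 7]
ES = max(5, 7, 7)
= 7


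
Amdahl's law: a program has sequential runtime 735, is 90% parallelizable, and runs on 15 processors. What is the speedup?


Amdahl's law: T_p = T × ((1-p) + p/N)
= 735 × ((1-0.9) + 0.9/15)
= 735 × (0.10 + 0.0600)
= 735 × 0.1600
= 117.60
Speedup = 735/117.60
= 6.25×


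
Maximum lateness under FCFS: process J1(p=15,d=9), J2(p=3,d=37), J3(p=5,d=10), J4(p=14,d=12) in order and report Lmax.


Lateness per job (L = C - d):
  J1: C=15, d=9, L=6
  J2: C=18, d=37, L=-19
  J3: C=23, d=10, L=13
  J4: C=37, d=12, L=25
Lmax = max(6, -19, 13, 25)
= 25


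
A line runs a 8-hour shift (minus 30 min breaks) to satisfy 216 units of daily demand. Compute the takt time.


Available = 8×60 - 30 = 450 min
Takt time = 450 / 216
= 2.08 min/unit


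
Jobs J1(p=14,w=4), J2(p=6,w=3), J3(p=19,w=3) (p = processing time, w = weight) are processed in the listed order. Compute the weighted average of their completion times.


Completion times:
  J1: C=14, w×C=4×14=56
  J2: C=20, w×C=3×20=60
  J3: C=39, w×C=3×39=117
Sum w×C = 233
Sum w = 10
Weighted avg = 233/10
= 23.30


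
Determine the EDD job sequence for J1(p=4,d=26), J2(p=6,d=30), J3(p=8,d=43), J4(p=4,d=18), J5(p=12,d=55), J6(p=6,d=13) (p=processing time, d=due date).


EDD: sort by earliest due date
  J6: d=13, p=6
  J4: d=18, p=4
  J1: d=26, p=4
  J2: d=30, p=6
  J3: d=43, p=8
  J5: d=55, p=12
Order: J6 → J4 → J1 → J2 → J3 → J5


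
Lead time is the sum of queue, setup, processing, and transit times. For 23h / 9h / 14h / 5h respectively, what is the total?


Lead time = queue + setup + processing + transit
= 23 + 9 + 14 + 5
= 51 hours


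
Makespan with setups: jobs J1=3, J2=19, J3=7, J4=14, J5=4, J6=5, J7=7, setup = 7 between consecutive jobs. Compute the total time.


Makespan = Σ processing + (n-1) × setup
= (3 + 19 + 7 + 14 + 4 + 5 + 7) + (7-1)×7
= 59 + 42
= 101 time units


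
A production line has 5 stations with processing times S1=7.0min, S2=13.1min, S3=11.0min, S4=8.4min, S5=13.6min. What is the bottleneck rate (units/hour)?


Bottleneck = longest station time
Station times: [7.0, 13.1, 11.0, 8.4, 13.6]
Max = 13.6 min
Rate = 60 / 13.6
= 4.41 units/hour (bottleneck: 13.6min)


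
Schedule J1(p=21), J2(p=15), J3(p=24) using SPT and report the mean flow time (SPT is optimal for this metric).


SPT order: J2 → J1 → J3
Completion times:
  J2: C=15
  J1: C=36
  J3: C=60
Sum = 111, n = 3
Mean flow = 111/3
= 37.00


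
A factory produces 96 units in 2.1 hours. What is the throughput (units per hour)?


Throughput = units / time
= 96 / 2.1
= 45.7 units/hour


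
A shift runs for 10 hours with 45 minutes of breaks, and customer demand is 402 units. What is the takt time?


Available = 10×60 - 45 = 555 min
Takt time = 555 / 402
= 1.38 min/unit


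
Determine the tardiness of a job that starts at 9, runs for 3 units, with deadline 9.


Completion = start + processing = 9 + 3 = 12
Tardiness = max(0, C - d) = max(0, 12 - 9)
= max(0, 3)
= 3


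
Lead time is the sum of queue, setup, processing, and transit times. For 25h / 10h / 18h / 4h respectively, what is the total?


Lead time = queue + setup + processing + transit
= 25 + 10 + 18 + 4
= 57 hours


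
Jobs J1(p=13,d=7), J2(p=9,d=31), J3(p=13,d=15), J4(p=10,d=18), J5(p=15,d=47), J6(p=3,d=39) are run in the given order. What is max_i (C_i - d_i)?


Lateness per job (L = C - d):
  J1: C=13, d=7, L=6
  J2: C=22, d=31, L=-9
  J3: C=35, d=15, L=20
  J4: C=45, d=18, L=27
  J5: C=60, d=47, L=13
  J6: C=63, d=39, L=24
Lmax = max(6, -9, 20, 27, 13, 24)
= 27


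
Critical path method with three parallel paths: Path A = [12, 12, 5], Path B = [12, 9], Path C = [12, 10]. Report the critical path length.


Path A: 12 + 12 + 5 = 29
Path B: 12 + 9 = 21
Path C: 12 + 10 = 22
Critical path = longest = max(29, 21, 22)
= 29 (Path A)


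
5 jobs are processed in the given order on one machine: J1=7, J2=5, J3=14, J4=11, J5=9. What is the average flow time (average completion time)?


Completion times:
  J1: completes at 7
  J2: completes at 12
  J3: completes at 26
  J4: completes at 37
  J5: completes at 46
Sum = 128
Average = 128/5
= 25.60


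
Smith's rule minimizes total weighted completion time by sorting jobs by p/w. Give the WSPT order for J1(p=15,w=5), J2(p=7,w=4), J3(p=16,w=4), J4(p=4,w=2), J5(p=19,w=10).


WSPT (Smith's rule): sort by p/w ascending
  J2: p/w = 7/4 = 1.750
  J5: p/w = 19/10 = 1.900
  J4: p/w = 4/2 = 2.000
  J1: p/w = 15/5 = 3.000
  J3: p/w = 16/4 = 4.000
Order: J2 → J5 → J4 → J1 → J3


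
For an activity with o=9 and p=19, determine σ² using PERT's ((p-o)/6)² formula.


σ² = ((p - o) / 6)² = (p - o)² / 36
= (19 - 9)² / 36
= 10² / 36
= 100 / 36
= 2.7778


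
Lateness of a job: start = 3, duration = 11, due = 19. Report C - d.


Completion = 3 + 11 = 14
Lateness = C - d = 14 - 19
= -5


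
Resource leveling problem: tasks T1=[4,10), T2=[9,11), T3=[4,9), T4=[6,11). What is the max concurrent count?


Check each time point for overlaps:
  t=6: 3 tasks active (T1, T3, T4)
Max concurrent = 3


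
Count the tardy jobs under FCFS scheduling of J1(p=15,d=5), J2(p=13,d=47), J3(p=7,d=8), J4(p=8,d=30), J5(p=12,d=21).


Completion vs due date:
  J1: C=15, d=5 → TARDY
  J2: C=28, d=47 → on time
  J3: C=35, d=8 → TARDY
  J4: C=43, d=30 → TARDY
  J5: C=55, d=21 → TARDY
Tardy jobs: J1, J3, J4, J5
Count = 4


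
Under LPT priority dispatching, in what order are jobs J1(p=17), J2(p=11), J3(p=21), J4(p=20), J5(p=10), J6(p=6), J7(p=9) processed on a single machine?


LPT: sort by longest processing time first
  J3: p=21
  J4: p=20
  J1: p=17
  J2: p=11
  J5: p=10
  J7: p=9
  J6: p=6
Order: J3 → J4 → J1 → J2 → J5 → J7 → J6


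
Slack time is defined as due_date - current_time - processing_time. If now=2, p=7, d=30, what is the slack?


Slack = due - current_time - processing
= 30 - 2 - 7
= 21


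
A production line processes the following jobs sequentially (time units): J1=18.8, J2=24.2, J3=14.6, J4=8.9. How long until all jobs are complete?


Sequential makespan: sum all processing times
= 18.8 + 24.2 + 14.6 + 8.9
= 66.5 time units


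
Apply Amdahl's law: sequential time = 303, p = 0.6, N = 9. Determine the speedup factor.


Amdahl's law: T_p = T × ((1-p) + p/N)
= 303 × ((1-0.6) + 0.6/9)
= 303 × (0.40 + 0.0667)
= 303 × 0.4667
= 141.40
Speedup = 303/141.40
= 2.14×


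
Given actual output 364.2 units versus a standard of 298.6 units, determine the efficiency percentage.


Efficiency = (actual / standard) × 100
= (364.2 / 298.6) × 100
= 122.0%


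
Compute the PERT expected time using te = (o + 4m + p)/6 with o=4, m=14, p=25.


te = (o + 4m + p) / 6
= (4 + 4×14 + 25) / 6
= (4 + 56 + 25) / 6
= 85 / 6
= 14.17


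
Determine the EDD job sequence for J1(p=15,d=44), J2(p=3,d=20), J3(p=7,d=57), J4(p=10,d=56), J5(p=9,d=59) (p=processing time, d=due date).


EDD: sort by earliest due date
  J2: d=20, p=3
  J1: d=44, p=15
  J4: d=56, p=10
  J3: d=57, p=7
  J5: d=59, p=9
Order: J2 → J1 → J4 → J3 → J5


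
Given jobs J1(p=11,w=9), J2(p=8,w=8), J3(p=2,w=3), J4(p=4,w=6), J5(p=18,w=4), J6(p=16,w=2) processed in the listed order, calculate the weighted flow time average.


Completion times:
  J1: C=11, w×C=9×11=99
  J2: C=19, w×C=8×19=152
  J3: C=21, w×C=3×21=63
  J4: C=25, w×C=6×25=150
  J5: C=43, w×C=4×43=172
  J6: C=59, w×C=2×59=118
Sum w×C = 754
Sum w = 32
Weighted avg = 754/32
= 23.56


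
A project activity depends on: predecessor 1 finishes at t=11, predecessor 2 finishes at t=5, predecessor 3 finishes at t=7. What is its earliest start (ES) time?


ES = max of all predecessor completion times
Predecessors: [11, 5, 7]
ES = max(11, 5, 7)
= 11


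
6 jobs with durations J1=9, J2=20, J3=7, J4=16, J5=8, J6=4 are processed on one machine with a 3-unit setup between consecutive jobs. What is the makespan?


Makespan = Σ processing + (n-1) × setup
= (9 + 20 + 7 + 16 + 8 + 4) + (6-1)×3
= 64 + 15
= 79 time units


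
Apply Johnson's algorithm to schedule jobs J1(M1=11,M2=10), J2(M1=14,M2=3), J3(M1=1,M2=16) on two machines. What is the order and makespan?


Johnson's rule:
Group 1 (M1≤M2, sort by M1): ['J3']
Group 2 (M1>M2, sort desc M2): ['J1', 'J2']
Sequence: J3 → J1 → J2
Makespan calculation:
  J3: M1 done=1, M2 done=17
  J1: M1 done=12, M2 done=27
  J2: M1 done=26, M2 done=30
= Sequence: J3 → J1 → J2, Makespan: 30


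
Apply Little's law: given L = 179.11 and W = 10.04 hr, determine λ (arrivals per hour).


Little's law: L = λW → λ = L / W
= 179.11 / 10.04
= 17.84 per hour


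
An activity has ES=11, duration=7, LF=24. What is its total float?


EF = ES + duration = 11 + 7 = 18
LS = LF - duration = 24 - 7 = 17
Total Float = LF - EF = 24 - 18
(or LS - ES = 17 - 11)
= 6


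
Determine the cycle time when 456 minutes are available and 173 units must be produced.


Cycle time = available time / demand
= 456 / 173
= 2.64 min/unit


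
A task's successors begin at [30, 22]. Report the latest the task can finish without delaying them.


LF = min of all successor start times
Successors start at: [30, 22]
LF = min(30, 22)
= 22


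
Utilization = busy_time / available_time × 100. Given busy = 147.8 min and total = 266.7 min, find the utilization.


Utilization = busy / total × 100
= 147.8 / 266.7 × 100
= 55.4%


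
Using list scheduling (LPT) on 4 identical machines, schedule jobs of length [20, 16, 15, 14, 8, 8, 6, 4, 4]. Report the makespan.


Jobs (LPT sorted): [20, 16, 15, 14, 8, 8, 6, 4, 4]
Machines: 4
  J=20 → Machine 1 (load: 0+20=20)
  J=16 → Machine 2 (load: 0+16=16)
  J=15 → Machine 3 (load: 0+15=15)
  J=14 → Machine 4 (load: 0+14=14)
  J=8 → Machine 4 (load: 14+8=22)
  J=8 → Machine 3 (load: 15+8=23)
  J=6 → Machine 2 (load: 16+6=22)
  J=4 → Machine 1 (load: 20+4=24)
  J=4 → Machine 2 (load: 22+4=26)
Machine loads: [24, 26, 23, 22]
Makespan = max = 26 time units


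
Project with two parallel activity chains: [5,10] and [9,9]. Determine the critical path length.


Path A: 5 + 10 = 15
Path B: 9 + 9 = 18
Critical path = longest = max(15, 18)
= 18 (Path B)


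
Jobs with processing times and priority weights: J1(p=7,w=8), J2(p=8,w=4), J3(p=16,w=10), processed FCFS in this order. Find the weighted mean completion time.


Completion times:
  J1: C=7, w×C=8×7=56
  J2: C=15, w×C=4×15=60
  J3: C=31, w×C=10×31=310
Sum w×C = 426
Sum w = 22
Weighted avg = 426/22
= 19.36


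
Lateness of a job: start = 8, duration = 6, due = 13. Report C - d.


Completion = 8 + 6 = 14
Lateness = C - d = 14 - 13
= 1


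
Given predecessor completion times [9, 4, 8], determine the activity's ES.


ES = max of all predecessor completion times
Predecessors: [9, 4, 8]
ES = max(9, 4, 8)
= 9


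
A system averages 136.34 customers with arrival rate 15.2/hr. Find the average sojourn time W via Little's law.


Little's law: L = λW → W = L / λ
= 136.34 / 15.2
= 8.97 hours


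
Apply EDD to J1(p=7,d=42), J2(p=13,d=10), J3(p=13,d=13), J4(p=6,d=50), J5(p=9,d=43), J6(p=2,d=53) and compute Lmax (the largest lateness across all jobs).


EDD order: J2 → J3 → J1 → J5 → J4 → J6
Completion and lateness:
  J2: C=13, d=10, L=13-10=3
  J3: C=26, d=13, L=26-13=13
  J1: C=33, d=42, L=33-42=-9
  J5: C=42, d=43, L=42-43=-1
  J4: C=48, d=50, L=48-50=-2
  J6: C=50, d=53, L=50-53=-3
Lmax = max(3, 13, -9, -1, -2, -3)
= 13


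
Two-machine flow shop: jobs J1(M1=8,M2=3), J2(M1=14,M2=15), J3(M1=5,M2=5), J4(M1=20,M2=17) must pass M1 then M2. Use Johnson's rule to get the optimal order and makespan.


Johnson's rule:
Group 1 (M1≤M2, sort by M1): ['J3', 'J2']
Group 2 (M1>M2, sort desc M2): ['J4', 'J1']
Sequence: J3 → J2 → J4 → J1
Makespan calculation:
  J3: M1 done=5, M2 done=10
  J2: M1 done=19, M2 done=34
  J4: M1 done=39, M2 done=56
  J1: M1 done=47, M2 done=59
= Sequence: J3 → J2 → J4 → J1, Makespan: 59


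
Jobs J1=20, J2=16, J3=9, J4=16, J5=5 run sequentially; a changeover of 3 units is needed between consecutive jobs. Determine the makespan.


Makespan = Σ processing + (n-1) × setup
= (20 + 16 + 9 + 16 + 5) + (5-1)×3
= 66 + 12
= 78 time units


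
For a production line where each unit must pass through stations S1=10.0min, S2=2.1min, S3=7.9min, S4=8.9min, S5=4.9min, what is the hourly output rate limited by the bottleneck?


Bottleneck = longest station time
Station times: [10.0, 2.1, 7.9, 8.9, 4.9]
Max = 10.0 min
Rate = 60 / 10.0
= 6.00 units/hour (bottleneck: 10.0min)


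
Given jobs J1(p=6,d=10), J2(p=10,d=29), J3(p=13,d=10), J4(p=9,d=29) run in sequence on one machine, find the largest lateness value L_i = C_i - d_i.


Lateness per job (L = C - d):
  J1: C=6, d=10, L=-4
  J2: C=16, d=29, L=-13
  J3: C=29, d=10, L=19
  J4: C=38, d=29, L=9
Lmax = max(-4, -13, 19, 9)
= 19


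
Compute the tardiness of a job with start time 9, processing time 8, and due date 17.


Completion = start + processing = 9 + 8 = 17
Tardiness = max(0, C - d) = max(0, 17 - 17)
= max(0, 0)
= 0


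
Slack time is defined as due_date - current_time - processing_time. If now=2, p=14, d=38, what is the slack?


Slack = due - current_time - processing
= 38 - 2 - 14
= 22


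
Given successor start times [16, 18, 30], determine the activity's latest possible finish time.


LF = min of all successor start times
Successors start at: [16, 18, 30]
LF = min(16, 18, 30)
= 16


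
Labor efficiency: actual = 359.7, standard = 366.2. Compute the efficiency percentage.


Efficiency = (actual / standard) × 100
= (359.7 / 366.2) × 100
= 98.2%


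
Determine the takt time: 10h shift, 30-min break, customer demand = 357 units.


Available = 10×60 - 30 = 570 min
Takt time = 570 / 357
= 1.60 min/unit


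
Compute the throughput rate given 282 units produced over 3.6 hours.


Throughput = units / time
= 282 / 3.6
= 78.3 units/hour


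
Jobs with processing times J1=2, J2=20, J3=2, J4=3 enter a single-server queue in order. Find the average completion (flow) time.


Completion times:
  J1: completes at 2
  J2: completes at 22
  J3: completes at 24
  J4: completes at 27
Sum = 75
Average = 75/4
= 18.75


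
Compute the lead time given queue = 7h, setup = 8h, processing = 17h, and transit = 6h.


Lead time = queue + setup + processing + transit
= 7 + 8 + 17 + 6
= 38 hours


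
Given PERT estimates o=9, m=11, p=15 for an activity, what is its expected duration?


te = (o + 4m + p) / 6
= (9 + 4×11 + 15) / 6
= (9 + 44 + 15) / 6
= 68 / 6
= 11.33


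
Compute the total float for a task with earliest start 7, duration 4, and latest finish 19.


EF = ES + duration = 7 + 4 = 11
LS = LF - duration = 19 - 4 = 15
Total Float = LF - EF = 19 - 11
(or LS - ES = 15 - 7)
= 8


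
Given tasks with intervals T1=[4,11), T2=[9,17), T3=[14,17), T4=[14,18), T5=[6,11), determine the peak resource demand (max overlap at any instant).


Check each time point for overlaps:
  t=9: 3 tasks active (T1, T2, T5)
Max concurrent = 3


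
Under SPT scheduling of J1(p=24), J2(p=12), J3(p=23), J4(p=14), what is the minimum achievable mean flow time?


SPT order: J2 → J4 → J3 → J1
Completion times:
  J2: C=12
  J4: C=26
  J3: C=49
  J1: C=73
Sum = 160, n = 4
Mean flow = 160/4
= 40.00


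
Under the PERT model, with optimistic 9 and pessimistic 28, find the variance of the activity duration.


σ² = ((p - o) / 6)² = (p - o)² / 36
= (28 - 9)² / 36
= 19² / 36
= 361 / 36
= 10.0278


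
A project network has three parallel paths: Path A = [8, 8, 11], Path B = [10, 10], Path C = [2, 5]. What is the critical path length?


Path A: 8 + 8 + 11 = 27
Path B: 10 + 10 = 20
Path C: 2 + 5 = 7
Critical path = longest = max(27, 20, 7)
= 27 (Path A)


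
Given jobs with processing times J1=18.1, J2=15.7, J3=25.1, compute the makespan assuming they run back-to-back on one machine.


Sequential makespan: sum all processing times
= 18.1 + 15.7 + 25.1
= 58.9 time units


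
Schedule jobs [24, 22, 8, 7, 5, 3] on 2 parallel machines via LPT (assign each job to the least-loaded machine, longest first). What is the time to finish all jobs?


Jobs (LPT sorted): [24, 22, 8, 7, 5, 3]
Machines: 2
  J=24 → Machine 1 (load: 0+24=24)
  J=22 → Machine 2 (load: 0+22=22)
  J=8 → Machine 2 (load: 22+8=30)
  J=7 → Machine 1 (load: 24+7=31)
  J=5 → Machine 2 (load: 30+5=35)
  J=3 → Machine 1 (load: 31+3=34)
Machine loads: [34, 35]
Makespan = max = 35 time units


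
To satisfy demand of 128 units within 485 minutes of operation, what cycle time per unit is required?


Cycle time = available time / demand
= 485 / 128
= 3.79 min/unit


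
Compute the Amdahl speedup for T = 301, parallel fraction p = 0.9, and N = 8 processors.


Amdahl's law: T_p = T × ((1-p) + p/N)
= 301 × ((1-0.9) + 0.9/8)
= 301 × (0.10 + 0.1125)
= 301 × 0.2125
= 63.96
Speedup = 301/63.96
= 4.71×


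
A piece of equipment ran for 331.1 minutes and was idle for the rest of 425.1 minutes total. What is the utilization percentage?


Utilization = busy / total × 100
= 331.1 / 425.1 × 100
= 77.9%


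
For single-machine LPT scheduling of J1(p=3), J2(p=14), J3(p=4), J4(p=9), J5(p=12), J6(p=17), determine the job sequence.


LPT: sort by longest processing time first
  J6: p=17
  J2: p=14
  J5: p=12
  J4: p=9
  J3: p=4
  J1: p=3
Order: J6 → J2 → J5 → J4 → J3 → J1


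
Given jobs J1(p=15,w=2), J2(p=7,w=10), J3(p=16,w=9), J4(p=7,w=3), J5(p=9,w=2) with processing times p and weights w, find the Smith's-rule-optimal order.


WSPT (Smith's rule): sort by p/w ascending
  J2: p/w = 7/10 = 0.700
  J3: p/w = 16/9 = 1.778
  J4: p/w = 7/3 = 2.333
  J5: p/w = 9/2 = 4.500
  J1: p/w = 15/2 = 7.500
Order: J2 → J3 → J4 → J5 → J1


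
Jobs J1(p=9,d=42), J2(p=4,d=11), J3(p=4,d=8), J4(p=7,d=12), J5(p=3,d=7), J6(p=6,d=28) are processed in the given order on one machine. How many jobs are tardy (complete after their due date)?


Completion vs due date:
  J1: C=9, d=42 → on time
  J2: C=13, d=11 → TARDY
  J3: C=17, d=8 → TARDY
  J4: C=24, d=12 → TARDY
  J5: C=27, d=7 → TARDY
  J6: C=33, d=28 → TARDY
Tardy jobs: J2, J3, J4, J5, J6
Count = 5


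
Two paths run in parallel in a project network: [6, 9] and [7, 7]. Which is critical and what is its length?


Path A: 6 + 9 = 15
Path B: 7 + 7 = 14
Critical path = longest = max(15, 14)
= 15 (Path A)


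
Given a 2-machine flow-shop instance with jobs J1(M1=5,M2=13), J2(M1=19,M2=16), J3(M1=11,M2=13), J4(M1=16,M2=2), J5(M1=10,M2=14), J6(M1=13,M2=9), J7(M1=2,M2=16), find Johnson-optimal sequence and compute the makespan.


Johnson's rule:
Group 1 (M1≤M2, sort by M1): ['J7', 'J1', 'J5', 'J3']
Group 2 (M1>M2, sort desc M2): ['J2', 'J6', 'J4']
Sequence: J7 → J1 → J5 → J3 → J2 → J6 → J4
Makespan calculation:
  J7: M1 done=2, M2 done=18
  J1: M1 done=7, M2 done=31
  J5: M1 done=17, M2 done=45
  J3: M1 done=28, M2 done=58
  J2: M1 done=47, M2 done=74
  J6: M1 done=60, M2 done=83
  J4: M1 done=76, M2 done=85
= Sequence: J7 → J1 → J5 → J3 → J2 → J6 → J4, Makespan: 85


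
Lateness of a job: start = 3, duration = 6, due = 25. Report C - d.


Completion = 3 + 6 = 9
Lateness = C - d = 9 - 25
= -16


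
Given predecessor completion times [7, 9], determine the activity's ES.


ES = max of all predecessor completion times
Predecessors: [7, 9]
ES = max(7, 9)
= 9


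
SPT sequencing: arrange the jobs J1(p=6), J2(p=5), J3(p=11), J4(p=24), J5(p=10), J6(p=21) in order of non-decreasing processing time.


SPT: sort by shortest processing time
  J2: p=5
  J1: p=6
  J5: p=10
  J3: p=11
  J6: p=21
  J4: p=24
Order: J2 → J1 → J5 → J3 → J6 → J4


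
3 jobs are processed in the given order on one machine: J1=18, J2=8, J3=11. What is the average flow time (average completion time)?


Completion times:
  J1: completes at 18
  J2: completes at 26
  J3: completes at 37
Sum = 81
Average = 81/3
= 27.00


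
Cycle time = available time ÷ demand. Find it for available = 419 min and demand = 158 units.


Cycle time = available time / demand
= 419 / 158
= 2.65 min/unit


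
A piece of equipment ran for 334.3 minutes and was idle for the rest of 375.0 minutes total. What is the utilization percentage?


Utilization = busy / total × 100
= 334.3 / 375.0 × 100
= 89.1%


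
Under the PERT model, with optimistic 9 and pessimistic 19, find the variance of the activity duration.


σ² = ((p - o) / 6)² = (p - o)² / 36
= (19 - 9)² / 36
= 10² / 36
= 100 / 36
= 2.7778


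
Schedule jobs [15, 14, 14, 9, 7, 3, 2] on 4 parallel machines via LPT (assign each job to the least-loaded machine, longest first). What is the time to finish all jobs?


Jobs (LPT sorted): [15, 14, 14, 9, 7, 3, 2]
Machines: 4
  J=15 → Machine 1 (load: 0+15=15)
  J=14 → Machine 2 (load: 0+14=14)
  J=14 → Machine 3 (load: 0+14=14)
  J=9 → Machine 4 (load: 0+9=9)
  J=7 → Machine 4 (load: 9+7=16)
  J=3 → Machine 2 (load: 14+3=17)
  J=2 → Machine 3 (load: 14+2=16)
Machine loads: [15, 17, 16, 16]
Makespan = max = 17 time units


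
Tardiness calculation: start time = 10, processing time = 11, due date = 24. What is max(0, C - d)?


Completion = start + processing = 10 + 11 = 21
Tardiness = max(0, C - d) = max(0, 21 - 24)
= max(0, -3)
= 0


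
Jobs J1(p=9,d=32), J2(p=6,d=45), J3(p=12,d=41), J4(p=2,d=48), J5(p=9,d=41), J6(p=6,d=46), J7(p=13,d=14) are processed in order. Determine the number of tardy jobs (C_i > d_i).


Completion vs due date:
  J1: C=9, d=32 → on time
  J2: C=15, d=45 → on time
  J3: C=27, d=41 → on time
  J4: C=29, d=48 → on time
  J5: C=38, d=41 → on time
  J6: C=44, d=46 → on time
  J7: C=57, d=14 → TARDY
Tardy jobs: J7
Count = 1


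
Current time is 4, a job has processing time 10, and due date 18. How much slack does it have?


Slack = due - current_time - processing
= 18 - 4 - 10
= 4


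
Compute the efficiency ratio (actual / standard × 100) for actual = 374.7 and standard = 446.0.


Efficiency = (actual / standard) × 100
= (374.7 / 446.0) × 100
= 84.0%


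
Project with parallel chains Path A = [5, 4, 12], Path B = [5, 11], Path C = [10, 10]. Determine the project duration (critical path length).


Path A: 5 + 4 + 12 = 21
Path B: 5 + 11 = 16
Path C: 10 + 10 = 20
Critical path = longest = max(21, 16, 20)
= 21 (Path A)


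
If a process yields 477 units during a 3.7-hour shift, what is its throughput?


Throughput = units / time
= 477 / 3.7
= 128.9 units/hour


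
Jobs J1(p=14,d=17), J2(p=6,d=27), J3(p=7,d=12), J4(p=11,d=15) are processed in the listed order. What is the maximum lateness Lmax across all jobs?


Lateness per job (L = C - d):
  J1: C=14, d=17, L=-3
  J2: C=20, d=27, L=-7
  J3: C=27, d=12, L=15
  J4: C=38, d=15, L=23
Lmax = max(-3, -7, 15, 23)
= 23


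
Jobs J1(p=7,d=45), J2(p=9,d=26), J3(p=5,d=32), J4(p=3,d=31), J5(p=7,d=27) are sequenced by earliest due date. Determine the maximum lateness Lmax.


EDD order: J2 → J5 → J4 → J3 → J1
Completion and lateness:
  J2: C=9, d=26, L=9-26=-17
  J5: C=16, d=27, L=16-27=-11
  J4: C=19, d=31, L=19-31=-12
  J3: C=24, d=32, L=24-32=-8
  J1: C=31, d=45, L=31-45=-14
Lmax = max(-17, -11, -12, -8, -14)
= -8


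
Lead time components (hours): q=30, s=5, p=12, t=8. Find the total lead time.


Lead time = queue + setup + processing + transit
= 30 + 5 + 12 + 8
= 55 hours


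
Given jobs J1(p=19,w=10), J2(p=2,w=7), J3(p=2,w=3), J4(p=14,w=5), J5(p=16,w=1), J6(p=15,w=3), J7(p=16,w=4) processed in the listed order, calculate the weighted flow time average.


Completion times:
  J1: C=19, w×C=10×19=190
  J2: C=21, w×C=7×21=147
  J3: C=23, w×C=3×23=69
  J4: C=37, w×C=5×37=185
  J5: C=53, w×C=1×53=53
  J6: C=68, w×C=3×68=204
  J7: C=84, w×C=4×84=336
Sum w×C = 1184
Sum w = 33
Weighted avg = 1184/33
= 35.88


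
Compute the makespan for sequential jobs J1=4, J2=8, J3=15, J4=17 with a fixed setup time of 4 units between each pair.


Makespan = Σ processing + (n-1) × setup
= (4 + 8 + 15 + 17) + (4-1)×4
= 44 + 12
= 56 time units


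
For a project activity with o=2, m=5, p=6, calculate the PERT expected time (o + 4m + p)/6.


te = (o + 4m + p) / 6
= (2 + 4×5 + 6) / 6
= (2 + 20 + 6) / 6
= 28 / 6
= 4.67


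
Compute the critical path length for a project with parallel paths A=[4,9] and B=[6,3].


Path A: 4 + 9 = 13
Path B: 6 + 3 = 9
Critical path = longest = max(13, 9)
= 13 (Path A)


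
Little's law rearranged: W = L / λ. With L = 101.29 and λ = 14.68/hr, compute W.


Little's law: L = λW → W = L / λ
= 101.29 / 14.68
= 6.90 hours


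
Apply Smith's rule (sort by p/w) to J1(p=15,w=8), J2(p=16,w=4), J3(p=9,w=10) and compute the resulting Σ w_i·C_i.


WSPT order (by p/w): J3 → J1 → J2
  J3: C=9, w·C=10×9=90
  J1: C=24, w·C=8×24=192
  J2: C=40, w·C=4×40=160
Σ w·C = 442
= 442


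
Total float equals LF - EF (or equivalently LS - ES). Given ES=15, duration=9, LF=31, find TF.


EF = ES + duration = 15 + 9 = 24
LS = LF - duration = 31 - 9 = 22
Total Float = LF - EF = 31 - 24
(or LS - ES = 22 - 15)
= 7


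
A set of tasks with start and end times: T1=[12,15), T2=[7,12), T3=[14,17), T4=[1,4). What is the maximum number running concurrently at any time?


Check each time point for overlaps:
  t=14: 2 tasks active (T1, T3)
Max concurrent = 2


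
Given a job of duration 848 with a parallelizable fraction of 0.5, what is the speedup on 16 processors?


Amdahl's law: T_p = T × ((1-p) + p/N)
= 848 × ((1-0.5) + 0.5/16)
= 848 × (0.50 + 0.0312)
= 848 × 0.5312
= 450.50
Speedup = 848/450.50
= 1.88×


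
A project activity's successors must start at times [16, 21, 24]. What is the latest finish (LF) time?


LF = min of all successor start times
Successors start at: [16, 21, 24]
LF = min(16, 21, 24)
= 16


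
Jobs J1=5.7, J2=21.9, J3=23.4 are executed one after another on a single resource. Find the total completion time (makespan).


Sequential makespan: sum all processing times
= 5.7 + 21.9 + 23.4
= 51.0 time units


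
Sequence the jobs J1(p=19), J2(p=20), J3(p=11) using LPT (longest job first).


LPT: sort by longest processing time first
  J2: p=20
  J1: p=19
  J3: p=11
Order: J2 → J1 → J3


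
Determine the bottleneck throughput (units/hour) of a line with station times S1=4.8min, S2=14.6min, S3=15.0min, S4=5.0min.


Bottleneck = longest station time
Station times: [4.8, 14.6, 15.0, 5.0]
Max = 15.0 min
Rate = 60 / 15.0
= 4.00 units/hour (bottleneck: 15.0min)


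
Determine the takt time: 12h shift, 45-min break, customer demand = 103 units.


Available = 12×60 - 45 = 675 min
Takt time = 675 / 103
= 6.55 min/unit


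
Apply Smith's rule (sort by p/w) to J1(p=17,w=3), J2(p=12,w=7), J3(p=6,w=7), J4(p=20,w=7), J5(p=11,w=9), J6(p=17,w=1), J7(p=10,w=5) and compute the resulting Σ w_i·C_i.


WSPT order (by p/w): J3 → J5 → J2 → J7 → J4 → J1 → J6
  J3: C=6, w·C=7×6=42
  J5: C=17, w·C=9×17=153
  J2: C=29, w·C=7×29=203
  J7: C=39, w·C=5×39=195
  J4: C=59, w·C=7×59=413
  J1: C=76, w·C=3×76=228
  J6: C=93, w·C=1×93=93
Σ w·C = 1327
= 1327


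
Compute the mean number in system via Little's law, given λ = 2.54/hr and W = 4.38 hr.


Little's law: L = λ × W
= 2.54 × 4.38
= 11.13


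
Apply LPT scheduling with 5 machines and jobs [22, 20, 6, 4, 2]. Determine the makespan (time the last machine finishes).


Jobs (LPT sorted): [22, 20, 6, 4, 2]
Machines: 5
  J=22 → Machine 1 (load: 0+22=22)
  J=20 → Machine 2 (load: 0+20=20)
  J=6 → Machine 3 (load: 0+6=6)
  J=4 → Machine 4 (load: 0+4=4)
  J=2 → Machine 5 (load: 0+2=2)
Machine loads: [22, 20, 6, 4, 2]
Makespan = max = 22 time units


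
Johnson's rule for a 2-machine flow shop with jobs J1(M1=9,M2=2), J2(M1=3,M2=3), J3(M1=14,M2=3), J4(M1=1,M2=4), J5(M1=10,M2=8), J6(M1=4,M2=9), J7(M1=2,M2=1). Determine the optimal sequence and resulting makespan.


Johnson's rule:
Group 1 (M1≤M2, sort by M1): ['J4', 'J2', 'J6']
Group 2 (M1>M2, sort desc M2): ['J5', 'J3', 'J1', 'J7']
Sequence: J4 → J2 → J6 → J5 → J3 → J1 → J7
Makespan calculation:
  J4: M1 done=1, M2 done=5
  J2: M1 done=4, M2 done=8
  J6: M1 done=8, M2 done=17
  J5: M1 done=18, M2 done=26
  J3: M1 done=32, M2 done=35
  J1: M1 done=41, M2 done=43
  J7: M1 done=43, M2 done=44
= Sequence: J4 → J2 → J6 → J5 → J3 → J1 → J7, Makespan: 44


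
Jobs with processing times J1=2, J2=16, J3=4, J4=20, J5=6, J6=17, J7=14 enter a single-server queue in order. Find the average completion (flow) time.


Completion times:
  J1: completes at 2
  J2: completes at 18
  J3: completes at 22
  J4: completes at 42
  J5: completes at 48
  J6: completes at 65
  J7: completes at 79
Sum = 276
Average = 276/7
= 39.43


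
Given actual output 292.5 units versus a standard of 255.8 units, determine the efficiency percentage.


Efficiency = (actual / standard) × 100
= (292.5 / 255.8) × 100
= 114.3%


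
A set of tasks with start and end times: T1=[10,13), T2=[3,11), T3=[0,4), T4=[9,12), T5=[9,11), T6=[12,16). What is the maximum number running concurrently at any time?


Check each time point for overlaps:
  t=10: 4 tasks active (T1, T2, T4, T5)
Max concurrent = 4


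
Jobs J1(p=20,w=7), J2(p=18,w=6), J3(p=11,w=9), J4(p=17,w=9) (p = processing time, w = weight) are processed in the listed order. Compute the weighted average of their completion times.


Completion times:
  J1: C=20, w×C=7×20=140
  J2: C=38, w×C=6×38=228
  J3: C=49, w×C=9×49=441
  J4: C=66, w×C=9×66=594
Sum w×C = 1403
Sum w = 31
Weighted avg = 1403/31
= 45.26


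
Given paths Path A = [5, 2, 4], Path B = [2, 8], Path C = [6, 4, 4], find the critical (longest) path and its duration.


Path A: 5 + 2 + 4 = 11
Path B: 2 + 8 = 10
Path C: 6 + 4 + 4 = 14
Critical path = longest = max(11, 10, 14)
= 14 (Path C)


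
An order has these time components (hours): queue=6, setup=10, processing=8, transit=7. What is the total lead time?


Lead time = queue + setup + processing + transit
= 6 + 10 + 8 + 7
= 31 hours


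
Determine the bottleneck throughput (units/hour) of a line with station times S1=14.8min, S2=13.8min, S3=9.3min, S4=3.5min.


Bottleneck = longest station time
Station times: [14.8, 13.8, 9.3, 3.5]
Max = 14.8 min
Rate = 60 / 14.8
= 4.05 units/hour (bottleneck: 14.8min)


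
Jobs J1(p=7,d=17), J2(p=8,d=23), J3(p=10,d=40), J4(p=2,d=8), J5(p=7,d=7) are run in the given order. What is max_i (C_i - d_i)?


Lateness per job (L = C - d):
  J1: C=7, d=17, L=-10
  J2: C=15, d=23, L=-8
  J3: C=25, d=40, L=-15
  J4: C=27, d=8, L=19
  J5: C=34, d=7, L=27
Lmax = max(-10, -8, -15, 19, 27)
= 27


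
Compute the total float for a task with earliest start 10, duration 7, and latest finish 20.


EF = ES + duration = 10 + 7 = 17
LS = LF - duration = 20 - 7 = 13
Total Float = LF - EF = 20 - 17
(or LS - ES = 13 - 10)
= 3


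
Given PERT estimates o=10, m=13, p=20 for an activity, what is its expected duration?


te = (o + 4m + p) / 6
= (10 + 4×13 + 20) / 6
= (10 + 52 + 20) / 6
= 82 / 6
= 13.67


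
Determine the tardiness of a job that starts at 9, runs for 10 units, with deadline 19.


Completion = start + processing = 9 + 10 = 19
Tardiness = max(0, C - d) = max(0, 19 - 19)
= max(0, 0)
= 0


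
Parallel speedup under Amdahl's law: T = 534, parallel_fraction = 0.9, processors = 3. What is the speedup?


Amdahl's law: T_p = T × ((1-p) + p/N)
= 534 × ((1-0.9) + 0.9/3)
= 534 × (0.10 + 0.3000)
= 534 × 0.4000
= 213.60
Speedup = 534/213.60
= 2.50×


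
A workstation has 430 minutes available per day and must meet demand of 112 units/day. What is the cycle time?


Cycle time = available time / demand
= 430 / 112
= 3.84 min/unit


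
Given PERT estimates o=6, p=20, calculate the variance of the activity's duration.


σ² = ((p - o) / 6)² = (p - o)² / 36
= (20 - 6)² / 36
= 14² / 36
= 196 / 36
= 5.4444


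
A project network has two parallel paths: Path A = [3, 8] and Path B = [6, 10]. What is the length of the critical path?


Path A: 3 + 8 = 11
Path B: 6 + 10 = 16
Critical path = longest = max(11, 16)
= 16 (Path B)


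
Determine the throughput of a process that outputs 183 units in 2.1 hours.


Throughput = units / time
= 183 / 2.1
= 87.1 units/hour


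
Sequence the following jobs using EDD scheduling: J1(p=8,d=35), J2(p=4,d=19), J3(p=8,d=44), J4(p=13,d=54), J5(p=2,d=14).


EDD: sort by earliest due date
  J5: d=14, p=2
  J2: d=19, p=4
  J1: d=35, p=8
  J3: d=44, p=8
  J4: d=54, p=13
Order: J5 → J2 → J1 → J3 → J4


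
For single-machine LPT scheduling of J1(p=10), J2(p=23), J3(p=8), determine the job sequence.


LPT: sort by longest processing time first
  J2: p=23
  J1: p=10
  J3: p=8
Order: J2 → J1 → J3


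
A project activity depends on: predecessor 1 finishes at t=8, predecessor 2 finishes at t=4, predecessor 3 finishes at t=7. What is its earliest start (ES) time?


ES = max of all predecessor completion times
Predecessors: [8, 4, 7]
ES = max(8, 4, 7)
= 8


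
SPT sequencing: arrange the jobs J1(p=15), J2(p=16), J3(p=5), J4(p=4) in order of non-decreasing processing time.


SPT: sort by shortest processing time
  J4: p=4
  J3: p=5
  J1: p=15
  J2: p=16
Order: J4 → J3 → J1 → J2


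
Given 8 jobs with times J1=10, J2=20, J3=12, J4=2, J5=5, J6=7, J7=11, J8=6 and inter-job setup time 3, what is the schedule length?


Makespan = Σ processing + (n-1) × setup
= (10 + 20 + 12 + 2 + 5 + 7 + 11 + 6) + (8-1)×3
= 73 + 21
= 94 time units


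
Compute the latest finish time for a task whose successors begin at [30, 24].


LF = min of all successor start times
Successors start at: [30, 24]
LF = min(30, 24)
= 24


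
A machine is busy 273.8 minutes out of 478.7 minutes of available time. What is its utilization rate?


Utilization = busy / total × 100
= 273.8 / 478.7 × 100
= 57.2%


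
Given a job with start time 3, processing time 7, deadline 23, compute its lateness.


Completion = 3 + 7 = 10
Lateness = C - d = 10 - 23
= -13


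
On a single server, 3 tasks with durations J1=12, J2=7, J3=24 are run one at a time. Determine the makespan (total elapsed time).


Sequential makespan: sum all processing times
= 12 + 7 + 24
= 43 time units


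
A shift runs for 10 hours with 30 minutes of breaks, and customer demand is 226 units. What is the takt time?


Available = 10×60 - 30 = 570 min
Takt time = 570 / 226
= 2.52 min/unit


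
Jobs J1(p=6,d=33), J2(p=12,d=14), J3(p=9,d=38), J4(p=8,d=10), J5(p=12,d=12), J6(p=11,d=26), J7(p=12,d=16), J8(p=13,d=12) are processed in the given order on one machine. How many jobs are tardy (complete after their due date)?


Completion vs due date:
  J1: C=6, d=33 → on time
  J2: C=18, d=14 → TARDY
  J3: C=27, d=38 → on time
  J4: C=35, d=10 → TARDY
  J5: C=47, d=12 → TARDY
  J6: C=58, d=26 → TARDY
  J7: C=70, d=16 → TARDY
  J8: C=83, d=12 → TARDY
Tardy jobs: J2, J4, J5, J6, J7, J8
Count = 6


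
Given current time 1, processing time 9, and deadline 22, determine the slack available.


Slack = due - current_time - processing
= 22 - 1 - 9
= 12


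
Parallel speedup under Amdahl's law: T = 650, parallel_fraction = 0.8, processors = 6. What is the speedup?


Amdahl's law: T_p = T × ((1-p) + p/N)
= 650 × ((1-0.8) + 0.8/6)
= 650 × (0.20 + 0.1333)
= 650 × 0.3333
= 216.67
Speedup = 650/216.67
= 3.00×


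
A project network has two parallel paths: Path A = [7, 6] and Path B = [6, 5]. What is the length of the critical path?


Path A: 7 + 6 = 13
Path B: 6 + 5 = 11
Critical path = longest = max(13, 11)
= 13 (Path A)


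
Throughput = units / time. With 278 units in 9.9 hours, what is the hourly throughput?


Throughput = units / time
= 278 / 9.9
= 28.1 units/hour


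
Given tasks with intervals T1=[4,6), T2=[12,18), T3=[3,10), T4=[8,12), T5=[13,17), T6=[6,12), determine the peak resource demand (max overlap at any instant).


Check each time point for overlaps:
  t=8: 3 tasks active (T3, T4, T6)
Max concurrent = 3


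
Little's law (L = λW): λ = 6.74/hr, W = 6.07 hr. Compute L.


Little's law: L = λ × W
= 6.74 × 6.07
= 40.91


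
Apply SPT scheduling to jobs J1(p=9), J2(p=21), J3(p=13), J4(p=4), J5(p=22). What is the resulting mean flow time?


SPT order: J4 → J1 → J3 → J2 → J5
Completion times:
  J4: C=4
  J1: C=13
  J3: C=26
  J2: C=47
  J5: C=69
Sum = 159, n = 5
Mean flow = 159/5
= 31.80


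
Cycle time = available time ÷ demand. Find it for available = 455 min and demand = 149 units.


Cycle time = available time / demand
= 455 / 149
= 3.05 min/unit


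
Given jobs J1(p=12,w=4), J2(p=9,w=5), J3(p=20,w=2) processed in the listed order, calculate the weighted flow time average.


Completion times:
  J1: C=12, w×C=4×12=48
  J2: C=21, w×C=5×21=105
  J3: C=41, w×C=2×41=82
Sum w×C = 235
Sum w = 11
Weighted avg = 235/11
= 21.36


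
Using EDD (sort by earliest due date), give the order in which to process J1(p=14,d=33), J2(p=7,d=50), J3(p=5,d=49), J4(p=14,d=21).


EDD: sort by earliest due date
  J4: d=21, p=14
  J1: d=33, p=14
  J3: d=49, p=5
  J2: d=50, p=7
Order: J4 → J1 → J3 → J2


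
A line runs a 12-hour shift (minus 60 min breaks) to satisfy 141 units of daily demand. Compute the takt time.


Available = 12×60 - 60 = 660 min
Takt time = 660 / 141
= 4.68 min/unit


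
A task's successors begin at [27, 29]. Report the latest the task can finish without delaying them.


LF = min of all successor start times
Successors start at: [27, 29]
LF = min(27, 29)
= 27
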